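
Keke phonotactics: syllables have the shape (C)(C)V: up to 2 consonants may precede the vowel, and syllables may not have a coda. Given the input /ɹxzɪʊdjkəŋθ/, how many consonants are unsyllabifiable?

4

Under (C)(C)V, the unsyllabifiable consonants are /ɹ/, /d/, /ŋ/, /θ/ (no codas are permitted; onsets may contain at most 2 consonants).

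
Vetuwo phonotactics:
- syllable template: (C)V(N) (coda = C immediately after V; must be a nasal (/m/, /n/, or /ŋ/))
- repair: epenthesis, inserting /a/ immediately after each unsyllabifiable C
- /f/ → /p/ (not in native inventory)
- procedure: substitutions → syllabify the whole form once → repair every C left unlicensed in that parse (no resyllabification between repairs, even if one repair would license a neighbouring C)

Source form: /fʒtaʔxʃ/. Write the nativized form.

paʒataʔaxaʃa

Substitution: /f/ → /p/, giving /pʒtaʔxʃ/.
The consonants /p/, /ʒ/, /ʔ/, /x/, /ʃ/ cannot be parsed into a legal (C)V(N) syllable (only a nasal (/m/, /n/, or /ŋ/) is licensed in coda position; onsets are limited to one consonant).
Each unlicensed consonant becomes the onset of a new syllable: /p/ → /pa/, /ʒ/ → /ʒa/, /ʔ/ → /ʔa/, /x/ → /xa/, /ʃ/ → /ʃa/.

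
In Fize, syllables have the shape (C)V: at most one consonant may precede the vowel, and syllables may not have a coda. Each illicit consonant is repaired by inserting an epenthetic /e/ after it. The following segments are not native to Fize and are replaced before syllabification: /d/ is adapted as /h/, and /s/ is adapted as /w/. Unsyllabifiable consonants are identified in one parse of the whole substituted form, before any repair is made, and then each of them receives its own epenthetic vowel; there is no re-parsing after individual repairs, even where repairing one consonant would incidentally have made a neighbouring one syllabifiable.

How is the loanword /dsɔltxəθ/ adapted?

Substitution: /d/ → /h/, /s/ → /w/, giving /hwɔltxəθ/.
The consonants /h/, /l/, /t/, /θ/ cannot be parsed into a legal (C)V syllable (no codas are permitted; onsets are limited to one consonant).
Inserting the epenthetic vowel yields /h/ → /he/, /l/ → /le/, /t/ → /te/, /θ/ → /θe/.

hewɔletexəθe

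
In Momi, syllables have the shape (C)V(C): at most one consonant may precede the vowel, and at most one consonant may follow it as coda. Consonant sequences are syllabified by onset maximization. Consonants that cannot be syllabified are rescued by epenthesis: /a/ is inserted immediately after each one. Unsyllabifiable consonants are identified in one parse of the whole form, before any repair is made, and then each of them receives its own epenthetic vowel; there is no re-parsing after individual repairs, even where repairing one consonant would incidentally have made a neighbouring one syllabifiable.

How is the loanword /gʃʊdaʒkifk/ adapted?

gaʃʊdaʒkifka

The consonants /g/, /k/ cannot be parsed into a legal (C)V(C) syllable (at most one coda consonant is licensed; onsets are limited to one consonant).
Inserting the epenthetic vowel yields /g/ → /ga/, /k/ → /ka/.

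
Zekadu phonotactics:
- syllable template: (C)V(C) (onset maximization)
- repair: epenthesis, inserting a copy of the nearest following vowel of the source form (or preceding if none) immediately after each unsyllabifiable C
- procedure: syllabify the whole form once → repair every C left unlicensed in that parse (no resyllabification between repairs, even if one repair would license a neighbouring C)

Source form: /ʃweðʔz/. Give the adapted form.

ʃeweðʔeze

Under (C)V(C), the unsyllabifiable consonants are /ʃ/, /ʔ/, /z/ (at most one coda consonant is licensed; onsets are limited to one consonant).
Each unlicensed consonant becomes the onset of a new syllable: /ʃ/ → /ʃe/, /ʔ/ → /ʔe/, /z/ → /ze/.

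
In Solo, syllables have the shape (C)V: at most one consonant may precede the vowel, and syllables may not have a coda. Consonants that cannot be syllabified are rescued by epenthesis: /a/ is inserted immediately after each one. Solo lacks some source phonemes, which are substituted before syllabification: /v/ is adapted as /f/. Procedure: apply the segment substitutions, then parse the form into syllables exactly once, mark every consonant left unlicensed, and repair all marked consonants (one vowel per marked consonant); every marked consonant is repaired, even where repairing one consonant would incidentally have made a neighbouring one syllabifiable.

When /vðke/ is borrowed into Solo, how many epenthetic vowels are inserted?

After substitution the input is /fðke/.
The unsyllabifiable consonants are /f/, /ð/; each receives one epenthetic vowel.

2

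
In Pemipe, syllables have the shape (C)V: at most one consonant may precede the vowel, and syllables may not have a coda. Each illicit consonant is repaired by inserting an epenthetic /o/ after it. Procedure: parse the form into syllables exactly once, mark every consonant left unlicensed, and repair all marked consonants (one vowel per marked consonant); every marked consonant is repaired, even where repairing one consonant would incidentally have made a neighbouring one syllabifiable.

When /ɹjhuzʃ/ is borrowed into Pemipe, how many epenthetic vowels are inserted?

The unsyllabifiable consonants are /ɹ/, /j/, /z/, /ʃ/; each receives one epenthetic vowel.

4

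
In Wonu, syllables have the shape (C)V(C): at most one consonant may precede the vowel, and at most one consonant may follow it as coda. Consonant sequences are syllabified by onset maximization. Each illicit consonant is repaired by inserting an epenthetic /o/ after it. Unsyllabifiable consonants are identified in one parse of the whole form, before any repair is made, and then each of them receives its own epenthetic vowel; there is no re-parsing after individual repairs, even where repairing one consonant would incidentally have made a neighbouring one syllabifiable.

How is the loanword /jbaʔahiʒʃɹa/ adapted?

Syllabifying with onset maximization leaves /j/, /ʃ/ stranded (at most one coda consonant is licensed; onsets are limited to one consonant).
Epenthesis after each stranded consonant: /j/ → /jo/, /ʃ/ → /ʃo/.

jobaʔahiʒʃoɹa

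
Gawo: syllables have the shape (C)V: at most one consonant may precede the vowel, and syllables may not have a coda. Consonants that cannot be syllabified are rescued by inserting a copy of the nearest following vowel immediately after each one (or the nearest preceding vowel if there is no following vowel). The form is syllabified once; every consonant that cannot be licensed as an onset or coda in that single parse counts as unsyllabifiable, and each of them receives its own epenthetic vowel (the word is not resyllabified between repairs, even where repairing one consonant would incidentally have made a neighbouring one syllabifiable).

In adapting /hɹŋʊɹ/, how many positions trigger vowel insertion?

The unsyllabifiable consonants are /h/, /ɹ/, /ɹ/; each receives one epenthetic vowel.

3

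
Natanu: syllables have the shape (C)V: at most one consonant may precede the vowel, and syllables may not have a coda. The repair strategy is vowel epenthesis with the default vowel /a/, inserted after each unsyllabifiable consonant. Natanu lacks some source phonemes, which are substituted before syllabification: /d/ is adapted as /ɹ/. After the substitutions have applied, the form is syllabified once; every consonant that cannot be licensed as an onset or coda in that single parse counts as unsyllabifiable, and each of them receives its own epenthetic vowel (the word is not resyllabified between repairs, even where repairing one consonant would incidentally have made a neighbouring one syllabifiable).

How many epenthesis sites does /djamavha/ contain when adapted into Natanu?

After substitution the input is /ɹjamavha/.
The unsyllabifiable consonants are /ɹ/, /v/; each receives one epenthetic vowel.

2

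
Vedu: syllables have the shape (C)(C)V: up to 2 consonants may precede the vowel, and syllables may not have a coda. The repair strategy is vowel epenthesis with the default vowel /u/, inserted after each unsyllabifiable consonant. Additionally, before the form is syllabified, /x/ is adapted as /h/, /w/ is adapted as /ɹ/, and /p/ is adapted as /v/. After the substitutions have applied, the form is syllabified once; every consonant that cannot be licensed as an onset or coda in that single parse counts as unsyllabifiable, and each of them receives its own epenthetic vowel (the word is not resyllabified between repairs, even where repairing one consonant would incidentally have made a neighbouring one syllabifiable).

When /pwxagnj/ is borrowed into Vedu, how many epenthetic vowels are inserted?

4

After substitution the input is /vɹhagnj/.
The unsyllabifiable consonants are /v/, /g/, /n/, /j/; each receives one epenthetic vowel.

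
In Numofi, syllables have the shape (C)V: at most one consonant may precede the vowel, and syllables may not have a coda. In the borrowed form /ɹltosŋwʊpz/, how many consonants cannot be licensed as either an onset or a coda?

6

The consonants /ɹ/, /l/, /s/, /ŋ/, /p/, /z/ cannot be parsed into a legal (C)V syllable (no codas are permitted; onsets are limited to one consonant).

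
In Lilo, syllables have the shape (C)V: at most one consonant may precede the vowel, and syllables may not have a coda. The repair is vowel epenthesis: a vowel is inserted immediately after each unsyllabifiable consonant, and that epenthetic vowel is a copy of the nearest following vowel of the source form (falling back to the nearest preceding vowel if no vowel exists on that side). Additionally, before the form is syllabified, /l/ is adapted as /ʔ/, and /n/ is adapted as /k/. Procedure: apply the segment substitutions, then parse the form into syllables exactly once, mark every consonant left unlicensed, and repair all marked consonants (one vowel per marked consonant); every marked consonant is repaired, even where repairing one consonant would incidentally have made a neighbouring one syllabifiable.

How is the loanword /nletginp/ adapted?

keʔetigikipi

Substitution: /n/ → /k/, /l/ → /ʔ/, giving /kʔetgikp/.
Under (C)V, the unsyllabifiable consonants are /k/, /t/, /k/, /p/ (no codas are permitted; onsets are limited to one consonant).
Epenthesis after each stranded consonant: /k/ → /ke/, /t/ → /ti/, /k/ → /ki/, /p/ → /pi/.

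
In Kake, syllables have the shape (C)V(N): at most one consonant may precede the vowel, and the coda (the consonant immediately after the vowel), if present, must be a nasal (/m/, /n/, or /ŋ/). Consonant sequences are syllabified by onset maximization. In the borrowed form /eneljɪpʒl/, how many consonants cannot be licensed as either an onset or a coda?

4

Under (C)V(N), the unsyllabifiable consonants are /l/, /p/, /ʒ/, /l/ (only a nasal (/m/, /n/, or /ŋ/) is licensed in coda position; onsets are limited to one consonant).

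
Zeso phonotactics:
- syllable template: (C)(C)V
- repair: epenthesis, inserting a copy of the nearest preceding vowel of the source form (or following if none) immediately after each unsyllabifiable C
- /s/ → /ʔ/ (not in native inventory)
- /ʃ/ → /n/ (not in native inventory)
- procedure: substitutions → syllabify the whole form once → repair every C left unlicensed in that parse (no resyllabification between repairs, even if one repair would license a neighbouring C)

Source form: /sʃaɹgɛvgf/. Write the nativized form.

ʔnaɹgɛvɛgɛfɛ

Substitution: /s/ → /ʔ/, /ʃ/ → /n/, giving /ʔnaɹgɛvgf/.
The consonants /v/, /g/, /f/ cannot be parsed into a legal (C)(C)V syllable (no codas are permitted; onsets may contain at most 2 consonants).
Each unlicensed consonant becomes the onset of a new syllable: /v/ → /vɛ/, /g/ → /gɛ/, /f/ → /fɛ/.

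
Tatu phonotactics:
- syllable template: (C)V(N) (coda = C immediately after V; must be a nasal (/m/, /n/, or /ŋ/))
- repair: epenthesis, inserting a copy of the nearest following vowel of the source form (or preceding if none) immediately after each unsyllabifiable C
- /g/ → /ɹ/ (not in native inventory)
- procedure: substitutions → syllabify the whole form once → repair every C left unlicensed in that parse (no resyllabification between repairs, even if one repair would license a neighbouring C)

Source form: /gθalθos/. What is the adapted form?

ɹaθaloθoso

Substitution: /g/ → /ɹ/, giving /ɹθalθos/.
Under (C)V(N), the unsyllabifiable consonants are /ɹ/, /l/, /s/ (only a nasal (/m/, /n/, or /ŋ/) is licensed in coda position; onsets are limited to one consonant).
Inserting the epenthetic vowel yields /ɹ/ → /ɹa/, /l/ → /lo/, /s/ → /so/.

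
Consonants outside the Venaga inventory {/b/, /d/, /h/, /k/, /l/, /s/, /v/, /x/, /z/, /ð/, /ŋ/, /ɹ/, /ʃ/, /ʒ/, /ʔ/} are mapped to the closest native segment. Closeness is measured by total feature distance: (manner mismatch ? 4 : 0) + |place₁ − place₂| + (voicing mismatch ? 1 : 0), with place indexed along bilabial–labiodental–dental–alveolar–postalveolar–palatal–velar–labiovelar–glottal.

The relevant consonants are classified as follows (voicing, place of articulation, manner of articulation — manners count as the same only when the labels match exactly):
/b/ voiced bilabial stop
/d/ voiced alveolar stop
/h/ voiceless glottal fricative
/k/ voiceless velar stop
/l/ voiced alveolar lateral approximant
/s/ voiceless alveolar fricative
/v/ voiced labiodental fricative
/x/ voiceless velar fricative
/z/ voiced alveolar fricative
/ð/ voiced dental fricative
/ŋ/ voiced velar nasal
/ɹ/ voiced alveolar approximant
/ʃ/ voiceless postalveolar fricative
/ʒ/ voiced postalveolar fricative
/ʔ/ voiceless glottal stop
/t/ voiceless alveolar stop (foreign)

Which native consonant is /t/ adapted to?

d

/d/ is closest: same manner (stop), place distance 0 (alveolar→alveolar), voicing differs (+1); total 1. Next closest is /k/ at distance 3.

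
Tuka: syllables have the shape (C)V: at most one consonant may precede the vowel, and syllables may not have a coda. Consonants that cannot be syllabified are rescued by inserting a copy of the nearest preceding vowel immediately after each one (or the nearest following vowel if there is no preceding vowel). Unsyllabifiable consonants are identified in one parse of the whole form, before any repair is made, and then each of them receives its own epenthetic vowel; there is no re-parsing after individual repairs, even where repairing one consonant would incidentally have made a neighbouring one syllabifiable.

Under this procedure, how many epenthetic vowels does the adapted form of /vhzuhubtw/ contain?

5

The unsyllabifiable consonants are /v/, /h/, /b/, /t/, /w/; each receives one epenthetic vowel.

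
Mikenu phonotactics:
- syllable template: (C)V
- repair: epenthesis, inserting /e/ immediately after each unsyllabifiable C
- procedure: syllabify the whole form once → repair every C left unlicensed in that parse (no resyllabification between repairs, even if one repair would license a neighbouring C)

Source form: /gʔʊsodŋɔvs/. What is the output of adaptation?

The consonants /g/, /d/, /v/, /s/ cannot be parsed into a legal (C)V syllable (no codas are permitted; onsets are limited to one consonant).
Each unlicensed consonant becomes the onset of a new syllable: /g/ → /ge/, /d/ → /de/, /v/ → /ve/, /s/ → /se/.

geʔʊsodeŋɔvese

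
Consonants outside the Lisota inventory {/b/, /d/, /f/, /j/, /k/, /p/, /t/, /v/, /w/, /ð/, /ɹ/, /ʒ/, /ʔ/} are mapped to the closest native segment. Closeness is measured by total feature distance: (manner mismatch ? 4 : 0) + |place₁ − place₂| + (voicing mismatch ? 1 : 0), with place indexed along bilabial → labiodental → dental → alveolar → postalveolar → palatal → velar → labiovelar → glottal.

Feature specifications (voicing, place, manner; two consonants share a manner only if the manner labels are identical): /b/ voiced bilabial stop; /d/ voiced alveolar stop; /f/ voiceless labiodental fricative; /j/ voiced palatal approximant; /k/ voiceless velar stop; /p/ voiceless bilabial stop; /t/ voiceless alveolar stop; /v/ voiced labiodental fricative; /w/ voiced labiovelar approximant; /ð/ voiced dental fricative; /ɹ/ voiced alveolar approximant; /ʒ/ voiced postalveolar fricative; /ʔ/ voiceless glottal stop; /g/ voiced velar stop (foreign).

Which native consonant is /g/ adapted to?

k

/k/ is closest: same manner (stop), place distance 0 (velar→velar), voicing differs (+1); total 1. Next closest is /d/ at distance 3.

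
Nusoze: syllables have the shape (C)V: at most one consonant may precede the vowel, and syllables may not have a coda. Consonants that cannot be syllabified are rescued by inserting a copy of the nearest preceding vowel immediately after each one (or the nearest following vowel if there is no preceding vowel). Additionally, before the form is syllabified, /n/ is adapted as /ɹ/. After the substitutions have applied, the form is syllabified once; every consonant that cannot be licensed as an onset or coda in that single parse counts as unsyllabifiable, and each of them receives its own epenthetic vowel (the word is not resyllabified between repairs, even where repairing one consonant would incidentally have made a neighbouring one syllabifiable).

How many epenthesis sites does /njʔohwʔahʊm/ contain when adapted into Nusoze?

After substitution the input is /ɹjʔohwʔahʊm/.
The unsyllabifiable consonants are /ɹ/, /j/, /h/, /w/, /m/; each receives one epenthetic vowel.

5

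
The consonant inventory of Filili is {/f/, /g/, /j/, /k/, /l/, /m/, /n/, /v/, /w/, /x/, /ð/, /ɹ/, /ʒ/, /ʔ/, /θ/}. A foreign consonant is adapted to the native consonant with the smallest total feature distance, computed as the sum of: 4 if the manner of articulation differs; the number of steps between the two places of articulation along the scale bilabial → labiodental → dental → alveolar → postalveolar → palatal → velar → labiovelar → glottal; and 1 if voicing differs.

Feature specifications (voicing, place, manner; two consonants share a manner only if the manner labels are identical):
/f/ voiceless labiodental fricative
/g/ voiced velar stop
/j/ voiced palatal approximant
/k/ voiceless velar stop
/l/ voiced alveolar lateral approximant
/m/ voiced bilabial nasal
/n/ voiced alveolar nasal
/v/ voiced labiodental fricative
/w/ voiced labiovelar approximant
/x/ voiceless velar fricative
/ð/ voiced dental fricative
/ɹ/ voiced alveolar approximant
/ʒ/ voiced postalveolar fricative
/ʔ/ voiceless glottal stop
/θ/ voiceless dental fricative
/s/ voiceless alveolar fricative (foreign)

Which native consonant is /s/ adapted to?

/θ/ is closest: same manner (fricative), place distance 1 (alveolar→dental), same voicing; total 1. Next closest is /f/ at distance 2.

θ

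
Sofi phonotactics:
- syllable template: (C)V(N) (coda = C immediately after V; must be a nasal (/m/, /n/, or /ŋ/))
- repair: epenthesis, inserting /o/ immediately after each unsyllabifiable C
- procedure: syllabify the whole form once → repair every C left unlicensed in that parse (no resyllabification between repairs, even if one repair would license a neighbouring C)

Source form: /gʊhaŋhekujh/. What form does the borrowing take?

gʊhaŋhekujoho

Under (C)V(N), the unsyllabifiable consonants are /j/, /h/ (only a nasal (/m/, /n/, or /ŋ/) is licensed in coda position; onsets are limited to one consonant).
Epenthesis after each stranded consonant: /j/ → /jo/, /h/ → /ho/.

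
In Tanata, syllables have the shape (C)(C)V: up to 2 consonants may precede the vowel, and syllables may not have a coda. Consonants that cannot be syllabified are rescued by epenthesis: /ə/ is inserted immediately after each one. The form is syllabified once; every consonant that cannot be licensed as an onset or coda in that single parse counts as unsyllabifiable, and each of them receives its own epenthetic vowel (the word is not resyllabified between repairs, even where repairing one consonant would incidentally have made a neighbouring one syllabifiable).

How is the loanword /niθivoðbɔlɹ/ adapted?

niθivoðbɔləɹə

Syllabifying with onset maximization leaves /l/, /ɹ/ stranded (no codas are permitted; onsets may contain at most 2 consonants).
Each unlicensed consonant becomes the onset of a new syllable: /l/ → /lə/, /ɹ/ → /ɹə/.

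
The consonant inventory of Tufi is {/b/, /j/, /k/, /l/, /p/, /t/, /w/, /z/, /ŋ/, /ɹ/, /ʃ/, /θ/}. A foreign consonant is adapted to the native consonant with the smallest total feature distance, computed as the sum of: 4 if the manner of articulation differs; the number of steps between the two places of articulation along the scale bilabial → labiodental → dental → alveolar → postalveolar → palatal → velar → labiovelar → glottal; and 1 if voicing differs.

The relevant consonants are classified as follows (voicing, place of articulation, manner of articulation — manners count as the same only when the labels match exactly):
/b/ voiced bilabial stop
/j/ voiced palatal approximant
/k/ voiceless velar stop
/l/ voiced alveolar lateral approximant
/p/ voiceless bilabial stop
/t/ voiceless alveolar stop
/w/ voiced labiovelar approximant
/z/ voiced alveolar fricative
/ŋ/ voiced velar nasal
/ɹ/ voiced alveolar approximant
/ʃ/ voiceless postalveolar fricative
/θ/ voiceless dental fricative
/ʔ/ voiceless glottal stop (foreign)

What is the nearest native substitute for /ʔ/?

k

/k/ is closest: same manner (stop), place distance 2 (glottal→velar), same voicing; total 2. Next closest is /t/ at distance 5.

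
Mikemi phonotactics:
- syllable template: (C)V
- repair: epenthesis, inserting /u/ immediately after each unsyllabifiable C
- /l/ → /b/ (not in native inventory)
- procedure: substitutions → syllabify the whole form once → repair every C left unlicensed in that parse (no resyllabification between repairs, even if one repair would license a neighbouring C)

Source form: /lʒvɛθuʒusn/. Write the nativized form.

buʒuvɛθuʒusunu

Substitution: /l/ → /b/, giving /bʒvɛθuʒusn/.
Under (C)V, the unsyllabifiable consonants are /b/, /ʒ/, /s/, /n/ (no codas are permitted; onsets are limited to one consonant).
Each unlicensed consonant becomes the onset of a new syllable: /b/ → /bu/, /ʒ/ → /ʒu/, /s/ → /su/, /n/ → /nu/.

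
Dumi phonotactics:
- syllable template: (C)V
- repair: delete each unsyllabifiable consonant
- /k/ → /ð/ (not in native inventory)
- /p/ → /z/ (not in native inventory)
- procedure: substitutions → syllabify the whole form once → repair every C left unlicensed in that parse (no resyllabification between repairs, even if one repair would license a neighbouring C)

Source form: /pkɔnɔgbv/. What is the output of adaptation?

Substitution: /p/ → /z/, /k/ → /ð/, giving /zðɔnɔgbv/.
Syllabifying with onset maximization leaves /z/, /g/, /b/, /v/ stranded (no codas are permitted; onsets are limited to one consonant).
Each unlicensed consonant is deleted: /z/, /g/, /b/, /v/.

ðɔnɔ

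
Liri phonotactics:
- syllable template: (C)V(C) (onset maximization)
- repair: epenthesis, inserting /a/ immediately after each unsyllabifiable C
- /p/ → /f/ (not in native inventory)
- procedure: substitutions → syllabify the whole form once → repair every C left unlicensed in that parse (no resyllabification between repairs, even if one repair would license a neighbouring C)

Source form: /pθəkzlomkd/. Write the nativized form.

faθəkzalomkada

Substitution: /p/ → /f/, giving /fθəkzlomkd/.
The consonants /f/, /z/, /k/, /d/ cannot be parsed into a legal (C)V(C) syllable (at most one coda consonant is licensed; onsets are limited to one consonant).
Inserting the epenthetic vowel yields /f/ → /fa/, /z/ → /za/, /k/ → /ka/, /d/ → /da/.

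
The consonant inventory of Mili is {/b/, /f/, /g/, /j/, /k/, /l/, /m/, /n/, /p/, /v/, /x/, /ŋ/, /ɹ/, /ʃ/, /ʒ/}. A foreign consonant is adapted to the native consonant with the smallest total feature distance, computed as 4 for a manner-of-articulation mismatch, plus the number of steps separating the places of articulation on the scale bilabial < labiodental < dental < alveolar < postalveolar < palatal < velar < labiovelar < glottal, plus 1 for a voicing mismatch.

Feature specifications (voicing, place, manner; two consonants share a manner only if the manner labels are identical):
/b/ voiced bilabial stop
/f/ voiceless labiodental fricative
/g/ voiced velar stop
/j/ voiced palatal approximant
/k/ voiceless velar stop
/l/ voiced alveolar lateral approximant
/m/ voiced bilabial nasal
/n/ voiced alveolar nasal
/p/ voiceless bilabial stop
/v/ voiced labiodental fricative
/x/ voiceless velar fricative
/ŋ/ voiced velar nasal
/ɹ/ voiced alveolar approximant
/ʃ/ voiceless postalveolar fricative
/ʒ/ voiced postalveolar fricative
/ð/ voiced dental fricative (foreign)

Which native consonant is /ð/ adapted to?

v

/v/ is closest: same manner (fricative), place distance 1 (dental→labiodental), same voicing; total 1. Next closest is /f/ at distance 2.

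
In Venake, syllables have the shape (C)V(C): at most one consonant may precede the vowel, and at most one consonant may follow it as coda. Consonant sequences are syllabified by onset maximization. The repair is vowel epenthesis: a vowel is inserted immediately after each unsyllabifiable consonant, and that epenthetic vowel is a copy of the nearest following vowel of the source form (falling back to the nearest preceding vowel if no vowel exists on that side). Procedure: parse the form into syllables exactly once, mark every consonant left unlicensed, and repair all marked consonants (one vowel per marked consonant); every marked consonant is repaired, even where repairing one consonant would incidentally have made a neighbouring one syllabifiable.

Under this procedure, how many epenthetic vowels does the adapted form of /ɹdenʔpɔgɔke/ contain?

2

The unsyllabifiable consonants are /ɹ/, /ʔ/; each receives one epenthetic vowel.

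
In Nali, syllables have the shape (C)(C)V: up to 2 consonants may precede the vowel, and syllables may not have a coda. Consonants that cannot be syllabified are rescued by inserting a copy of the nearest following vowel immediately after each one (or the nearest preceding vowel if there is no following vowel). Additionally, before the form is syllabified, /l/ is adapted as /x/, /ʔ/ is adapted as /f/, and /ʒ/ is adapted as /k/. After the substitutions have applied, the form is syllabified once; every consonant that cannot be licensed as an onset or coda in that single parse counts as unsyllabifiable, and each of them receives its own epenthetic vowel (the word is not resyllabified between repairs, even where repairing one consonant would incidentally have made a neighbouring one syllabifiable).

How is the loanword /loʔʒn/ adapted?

Substitution: /l/ → /x/, /ʔ/ → /f/, /ʒ/ → /k/, giving /xofkn/.
Under (C)(C)V, the unsyllabifiable consonants are /f/, /k/, /n/ (no codas are permitted; onsets may contain at most 2 consonants).
Inserting the epenthetic vowel yields /f/ → /fo/, /k/ → /ko/, /n/ → /no/.

xofokono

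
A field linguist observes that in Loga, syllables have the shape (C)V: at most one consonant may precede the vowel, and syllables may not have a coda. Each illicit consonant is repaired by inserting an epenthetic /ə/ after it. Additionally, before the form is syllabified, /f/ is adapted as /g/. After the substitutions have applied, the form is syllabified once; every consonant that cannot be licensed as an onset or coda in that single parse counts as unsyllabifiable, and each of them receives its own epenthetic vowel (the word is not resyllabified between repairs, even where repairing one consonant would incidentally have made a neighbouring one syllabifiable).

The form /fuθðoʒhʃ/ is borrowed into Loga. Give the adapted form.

guθəðoʒəhəʃə

Substitution: /f/ → /g/, giving /guθðoʒhʃ/.
Under (C)V, the unsyllabifiable consonants are /θ/, /ʒ/, /h/, /ʃ/ (no codas are permitted; onsets are limited to one consonant).
Epenthesis after each stranded consonant: /θ/ → /θə/, /ʒ/ → /ʒə/, /h/ → /hə/, /ʃ/ → /ʃə/.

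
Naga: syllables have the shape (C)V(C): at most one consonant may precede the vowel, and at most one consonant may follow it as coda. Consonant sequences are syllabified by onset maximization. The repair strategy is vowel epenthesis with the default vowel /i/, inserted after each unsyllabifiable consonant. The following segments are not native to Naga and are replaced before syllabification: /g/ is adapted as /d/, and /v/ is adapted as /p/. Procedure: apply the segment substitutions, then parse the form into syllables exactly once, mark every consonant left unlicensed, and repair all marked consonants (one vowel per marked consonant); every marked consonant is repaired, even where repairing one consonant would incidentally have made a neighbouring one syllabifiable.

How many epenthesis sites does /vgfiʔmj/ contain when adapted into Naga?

After substitution the input is /pdfiʔmj/.
The unsyllabifiable consonants are /p/, /d/, /m/, /j/; each receives one epenthetic vowel.

4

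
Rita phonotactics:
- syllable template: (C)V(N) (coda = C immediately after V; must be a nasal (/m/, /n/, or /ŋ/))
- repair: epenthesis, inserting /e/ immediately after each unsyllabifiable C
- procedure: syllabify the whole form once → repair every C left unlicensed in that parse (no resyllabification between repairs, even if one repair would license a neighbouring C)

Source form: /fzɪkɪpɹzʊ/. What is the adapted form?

Under (C)V(N), the unsyllabifiable consonants are /f/, /p/, /ɹ/ (only a nasal (/m/, /n/, or /ŋ/) is licensed in coda position; onsets are limited to one consonant).
Inserting the epenthetic vowel yields /f/ → /fe/, /p/ → /pe/, /ɹ/ → /ɹe/.

fezɪkɪpeɹezʊ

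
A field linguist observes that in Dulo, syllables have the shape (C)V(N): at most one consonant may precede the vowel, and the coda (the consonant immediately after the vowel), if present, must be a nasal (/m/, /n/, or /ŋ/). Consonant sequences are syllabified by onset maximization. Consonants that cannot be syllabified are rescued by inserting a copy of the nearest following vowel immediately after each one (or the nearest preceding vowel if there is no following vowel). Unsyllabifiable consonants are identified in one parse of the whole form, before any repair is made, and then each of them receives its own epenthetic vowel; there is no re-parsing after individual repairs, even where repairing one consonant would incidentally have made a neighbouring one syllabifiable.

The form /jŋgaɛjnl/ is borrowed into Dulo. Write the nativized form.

Syllabifying with onset maximization leaves /j/, /ŋ/, /j/, /n/, /l/ stranded (only a nasal (/m/, /n/, or /ŋ/) is licensed in coda position; onsets are limited to one consonant).
Epenthesis after each stranded consonant: /j/ → /ja/, /ŋ/ → /ŋa/, /j/ → /jɛ/, /n/ → /nɛ/, /l/ → /lɛ/.

jaŋagaɛjɛnɛlɛ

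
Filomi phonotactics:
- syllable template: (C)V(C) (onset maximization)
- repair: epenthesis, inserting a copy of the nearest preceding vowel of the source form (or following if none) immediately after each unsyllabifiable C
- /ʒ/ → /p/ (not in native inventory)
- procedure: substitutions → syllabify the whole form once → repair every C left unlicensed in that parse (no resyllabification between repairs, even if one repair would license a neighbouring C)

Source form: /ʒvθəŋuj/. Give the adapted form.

pəvəθəŋuj

Substitution: /ʒ/ → /p/, giving /pvθəŋuj/.
Syllabifying with onset maximization leaves /p/, /v/ stranded (at most one coda consonant is licensed; onsets are limited to one consonant).
Inserting the epenthetic vowel yields /p/ → /pə/, /v/ → /və/.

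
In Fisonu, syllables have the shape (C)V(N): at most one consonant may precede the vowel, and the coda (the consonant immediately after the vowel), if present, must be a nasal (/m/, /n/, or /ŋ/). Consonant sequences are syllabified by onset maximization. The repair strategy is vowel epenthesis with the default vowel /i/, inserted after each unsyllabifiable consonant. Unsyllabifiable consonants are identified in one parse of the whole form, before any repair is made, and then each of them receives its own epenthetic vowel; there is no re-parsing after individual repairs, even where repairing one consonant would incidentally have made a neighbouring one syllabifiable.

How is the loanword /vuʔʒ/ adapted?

vuʔiʒi

The consonants /ʔ/, /ʒ/ cannot be parsed into a legal (C)V(N) syllable (only a nasal (/m/, /n/, or /ŋ/) is licensed in coda position; onsets are limited to one consonant).
Epenthesis after each stranded consonant: /ʔ/ → /ʔi/, /ʒ/ → /ʒi/.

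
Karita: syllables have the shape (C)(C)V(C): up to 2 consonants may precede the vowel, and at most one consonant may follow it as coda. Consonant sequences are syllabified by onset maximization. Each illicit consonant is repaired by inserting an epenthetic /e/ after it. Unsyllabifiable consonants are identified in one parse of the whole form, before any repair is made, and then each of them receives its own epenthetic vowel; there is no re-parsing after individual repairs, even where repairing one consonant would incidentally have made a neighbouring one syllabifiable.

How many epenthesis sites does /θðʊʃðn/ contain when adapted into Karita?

The unsyllabifiable consonants are /ð/, /n/; each receives one epenthetic vowel.

2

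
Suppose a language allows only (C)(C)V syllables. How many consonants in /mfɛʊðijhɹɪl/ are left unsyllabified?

Syllabifying with onset maximization leaves /j/, /l/ stranded (no codas are permitted; onsets may contain at most 2 consonants).

2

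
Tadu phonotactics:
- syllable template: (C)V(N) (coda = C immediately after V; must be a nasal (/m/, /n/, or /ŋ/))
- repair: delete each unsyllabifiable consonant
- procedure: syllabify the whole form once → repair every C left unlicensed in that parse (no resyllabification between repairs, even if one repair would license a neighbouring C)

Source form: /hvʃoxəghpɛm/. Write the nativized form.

ʃoxəpɛm

Syllabifying with onset maximization leaves /h/, /v/, /g/, /h/ stranded (only a nasal (/m/, /n/, or /ŋ/) is licensed in coda position; onsets are limited to one consonant).
Deletion applies to /h/, /v/, /g/, /h/.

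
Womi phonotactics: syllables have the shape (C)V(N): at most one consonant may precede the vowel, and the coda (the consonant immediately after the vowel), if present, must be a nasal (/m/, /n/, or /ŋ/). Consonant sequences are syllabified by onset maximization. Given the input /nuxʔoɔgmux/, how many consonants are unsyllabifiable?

The consonants /x/, /g/, /x/ cannot be parsed into a legal (C)V(N) syllable (only a nasal (/m/, /n/, or /ŋ/) is licensed in coda position; onsets are limited to one consonant).

3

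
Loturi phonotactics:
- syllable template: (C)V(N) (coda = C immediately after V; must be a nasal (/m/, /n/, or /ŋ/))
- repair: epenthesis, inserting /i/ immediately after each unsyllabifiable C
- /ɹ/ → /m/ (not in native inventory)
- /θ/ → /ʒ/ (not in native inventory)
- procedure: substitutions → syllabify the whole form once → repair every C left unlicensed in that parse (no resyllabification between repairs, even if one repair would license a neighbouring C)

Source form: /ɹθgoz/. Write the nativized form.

miʒigozi

Substitution: /ɹ/ → /m/, /θ/ → /ʒ/, giving /mʒgoz/.
Syllabifying with onset maximization leaves /m/, /ʒ/, /z/ stranded (only a nasal (/m/, /n/, or /ŋ/) is licensed in coda position; onsets are limited to one consonant).
Epenthesis after each stranded consonant: /m/ → /mi/, /ʒ/ → /ʒi/, /z/ → /zi/.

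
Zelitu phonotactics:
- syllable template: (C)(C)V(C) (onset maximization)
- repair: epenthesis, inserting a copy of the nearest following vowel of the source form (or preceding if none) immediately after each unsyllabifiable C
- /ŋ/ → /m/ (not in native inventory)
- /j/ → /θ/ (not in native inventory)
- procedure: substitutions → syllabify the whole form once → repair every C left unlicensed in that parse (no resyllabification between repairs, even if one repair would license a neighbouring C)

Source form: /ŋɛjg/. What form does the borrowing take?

mɛθgɛ

Substitution: /ŋ/ → /m/, /j/ → /θ/, giving /mɛθg/.
The consonants /g/ cannot be parsed into a legal (C)(C)V(C) syllable (at most one coda consonant is licensed; onsets may contain at most 2 consonants).
Each unlicensed consonant becomes the onset of a new syllable: /g/ → /gɛ/.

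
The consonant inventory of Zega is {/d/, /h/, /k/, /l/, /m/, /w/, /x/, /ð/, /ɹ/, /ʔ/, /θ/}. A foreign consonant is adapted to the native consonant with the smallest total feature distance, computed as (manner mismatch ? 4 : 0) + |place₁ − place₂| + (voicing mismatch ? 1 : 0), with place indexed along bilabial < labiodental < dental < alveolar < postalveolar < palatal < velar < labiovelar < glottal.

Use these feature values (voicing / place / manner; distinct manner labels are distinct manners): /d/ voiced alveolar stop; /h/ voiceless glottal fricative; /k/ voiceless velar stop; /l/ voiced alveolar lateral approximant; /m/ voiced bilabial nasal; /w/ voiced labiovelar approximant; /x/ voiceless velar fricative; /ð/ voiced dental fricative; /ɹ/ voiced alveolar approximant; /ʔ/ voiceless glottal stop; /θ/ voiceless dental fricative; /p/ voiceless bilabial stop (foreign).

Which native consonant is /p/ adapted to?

/d/ is closest: same manner (stop), place distance 3 (bilabial→alveolar), voicing differs (+1); total 4. Next closest is /m/ at distance 5.

d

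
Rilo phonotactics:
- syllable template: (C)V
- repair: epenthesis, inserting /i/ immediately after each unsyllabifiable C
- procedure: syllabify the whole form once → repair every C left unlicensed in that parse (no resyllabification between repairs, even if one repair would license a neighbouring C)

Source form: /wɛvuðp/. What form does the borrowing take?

Syllabifying with onset maximization leaves /ð/, /p/ stranded (no codas are permitted; onsets are limited to one consonant).
Epenthesis after each stranded consonant: /ð/ → /ði/, /p/ → /pi/.

wɛvuðipi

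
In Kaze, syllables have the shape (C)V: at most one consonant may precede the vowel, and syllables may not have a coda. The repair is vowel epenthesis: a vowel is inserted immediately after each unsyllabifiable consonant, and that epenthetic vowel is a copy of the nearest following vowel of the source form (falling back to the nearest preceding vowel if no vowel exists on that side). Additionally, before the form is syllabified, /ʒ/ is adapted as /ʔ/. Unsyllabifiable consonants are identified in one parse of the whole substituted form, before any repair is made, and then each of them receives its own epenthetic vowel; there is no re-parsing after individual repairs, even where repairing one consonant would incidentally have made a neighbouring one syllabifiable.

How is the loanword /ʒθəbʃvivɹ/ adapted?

Substitution: /ʒ/ → /ʔ/, giving /ʔθəbʃvivɹ/.
Syllabifying with onset maximization leaves /ʔ/, /b/, /ʃ/, /v/, /ɹ/ stranded (no codas are permitted; onsets are limited to one consonant).
Epenthesis after each stranded consonant: /ʔ/ → /ʔə/, /b/ → /bi/, /ʃ/ → /ʃi/, /v/ → /vi/, /ɹ/ → /ɹi/.

ʔəθəbiʃiviviɹi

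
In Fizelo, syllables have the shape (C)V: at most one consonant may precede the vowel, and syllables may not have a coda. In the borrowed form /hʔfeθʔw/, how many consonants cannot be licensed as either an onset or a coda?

The consonants /h/, /ʔ/, /θ/, /ʔ/, /w/ cannot be parsed into a legal (C)V syllable (no codas are permitted; onsets are limited to one consonant).

5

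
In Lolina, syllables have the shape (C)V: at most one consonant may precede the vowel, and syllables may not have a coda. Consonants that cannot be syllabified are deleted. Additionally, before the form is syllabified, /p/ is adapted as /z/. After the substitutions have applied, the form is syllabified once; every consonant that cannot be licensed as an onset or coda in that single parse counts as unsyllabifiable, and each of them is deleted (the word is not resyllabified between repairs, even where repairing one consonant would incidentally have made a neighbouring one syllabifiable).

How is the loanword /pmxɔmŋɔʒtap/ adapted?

xɔŋɔta

Substitution: /p/ → /z/, giving /zmxɔmŋɔʒtaz/.
Under (C)V, the unsyllabifiable consonants are /z/, /m/, /m/, /ʒ/, /z/ (no codas are permitted; onsets are limited to one consonant).
Deletion applies to /z/, /m/, /m/, /ʒ/, /z/.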